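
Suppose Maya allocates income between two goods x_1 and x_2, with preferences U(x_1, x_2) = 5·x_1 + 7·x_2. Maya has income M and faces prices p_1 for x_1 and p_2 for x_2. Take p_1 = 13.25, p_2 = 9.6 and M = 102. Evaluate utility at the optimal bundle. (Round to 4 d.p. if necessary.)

x_2 gives more utility per dollar, so spend all income on x_2: x_2* = M/p_2, x_1* = 0.
Numerically: x_1* = 0, x_2* = 10.625.
Utility at the optimum: U(0, 10.625) = 74.375.

V = 74.375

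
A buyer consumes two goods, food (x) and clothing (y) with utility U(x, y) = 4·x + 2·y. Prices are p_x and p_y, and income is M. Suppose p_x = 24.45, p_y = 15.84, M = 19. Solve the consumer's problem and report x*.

Linear utility — the consumer picks whichever good has higher MU/price: 4/24.45 = 0.1636 vs 2/15.84 = 0.1263.
x gives more utility per dollar, so spend all income on x: x* = M/p_x, y* = 0.
Numerically: x* = 0.7771, y* = 0.

x* = 0.7771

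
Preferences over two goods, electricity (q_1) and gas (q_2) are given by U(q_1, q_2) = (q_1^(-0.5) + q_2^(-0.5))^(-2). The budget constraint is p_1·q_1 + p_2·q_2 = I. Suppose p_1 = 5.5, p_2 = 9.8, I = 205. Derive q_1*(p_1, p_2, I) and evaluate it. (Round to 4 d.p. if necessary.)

From the CES first-order condition, (q_2/q_1)^(1.5) = p_1/p_2.
Solve for the ratio: q_2/q_1 = [p_1/p_2]^(2/3).
Substitute q_2 = (q_2/q_1)·q_1 into the budget: q_1* = I/(p_1 + p_2·(q_2/q_1)).
Numerically q_2/q_1 = 0.68039, so q_1* = 205/(5.5 + 9.8·0.68039) = 16.8477.

q_1* = 16.8477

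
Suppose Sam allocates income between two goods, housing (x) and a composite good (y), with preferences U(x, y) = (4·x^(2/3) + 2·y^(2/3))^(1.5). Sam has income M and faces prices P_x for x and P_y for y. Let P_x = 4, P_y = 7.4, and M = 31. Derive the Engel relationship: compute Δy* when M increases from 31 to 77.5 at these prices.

From the CES first-order condition, 2·(y/x)^(1/3) = P_x/P_y.
Solve for the ratio: y/x = [(1/2)·P_x/P_y]^(3).
With the ratio pinned down, the budget gives x* = M/(P_x + P_y·(y/x)) and y* = (y/x)·x*.
Numerically y/x = 0.019742, so x* = 31/(4 + 7.4·0.019742) = 7.4769 and y* = 0.019742·7.4769 = 0.1476.
At M' = 77.5: y* = 0.369. Change: 0.369 − 0.1476 = 0.2214.

Δy* = 0.2214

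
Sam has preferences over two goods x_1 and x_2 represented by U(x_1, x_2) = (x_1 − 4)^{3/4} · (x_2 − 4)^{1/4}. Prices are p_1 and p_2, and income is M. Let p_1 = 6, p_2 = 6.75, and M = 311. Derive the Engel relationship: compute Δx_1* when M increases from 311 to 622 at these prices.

MRS = 3·(x_2−4)/(x_1−4). Tangency with p_1/p_2 gives x_2−4 = (1/3)·(p_1/p_2)·(x_1−4).
After buying the subsistence bundle (4, 4), a share 0.75 of the remaining income goes to x_1: x_1* = 4 + 0.75·(M − 4p_1 − 4p_2)/p_1.
Discretionary income = 311 − 4·6 − 4·6.75 = 260; x_1* = 4 + 0.75·260/6 = 36.5.
At M' = 622: x_1* = 75.375. Change: 75.375 − 36.5 = 38.875.

Δx_1* = 38.875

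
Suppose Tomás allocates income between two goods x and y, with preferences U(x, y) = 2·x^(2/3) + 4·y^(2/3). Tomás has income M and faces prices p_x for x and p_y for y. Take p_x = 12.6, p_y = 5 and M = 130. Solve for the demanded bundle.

MRS = MU_x/MU_y = (1/2)·(y/x)^(1/3). Set equal to p_x/p_y.
Hence y/x = (2·p_x/p_y)^(1/(1/3)), i.e. raised to the 3 power.
With the ratio pinned down, the budget gives x* = M/(p_x + p_y·(y/x)) and y* = (y/x)·x*.
Numerically y/x = 128.024064, so x* = 130/(12.6 + 5·128.024064) = 0.1992 and y* = 128.024064·0.1992 = 25.4981.

x* = 0.1992, y* = 25.4981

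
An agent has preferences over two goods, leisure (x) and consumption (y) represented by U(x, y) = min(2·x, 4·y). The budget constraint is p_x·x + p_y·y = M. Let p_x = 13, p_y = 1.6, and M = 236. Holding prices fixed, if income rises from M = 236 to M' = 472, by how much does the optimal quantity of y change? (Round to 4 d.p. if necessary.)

Δy* = 8.5507

With perfect complements, no substitution: consume in ratio x:y = 4:2.
Budget: p_x·x + p_y·(1/2)·x = M, so (4·p_x + 2·p_y)·x = 4·M.
Demand: x*(p_x,p_y,M) = 4·M/(4·p_x + 2·p_y), y* = 2·M/(4·p_x + 2·p_y).
Here 4·13 + 2·1.6 = 55.2, giving y* = 8.5507.
At M' = 472: y* = 17.1014. Change: 17.1014 − 8.5507 = 8.5507.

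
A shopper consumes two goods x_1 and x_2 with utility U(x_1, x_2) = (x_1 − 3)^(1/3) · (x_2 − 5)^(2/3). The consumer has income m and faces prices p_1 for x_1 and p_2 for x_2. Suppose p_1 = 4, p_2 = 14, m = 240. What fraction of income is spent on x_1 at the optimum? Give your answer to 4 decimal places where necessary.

MRS = (1/2)·(x_2−5)/(x_1−3). Tangency with p_1/p_2 gives x_2−5 = 2·(p_1/p_2)·(x_1−3).
Substituting into the budget: x_1* = 3 + 1/3·(m − 3·p_1 − 5·p_2)/p_1, and x_2* = 5 + 2/3·(…)/p_2.
Discretionary income = 240 − 3·4 − 5·14 = 158; x_1* = 3 + 1/3·158/4 = 16.1667; x_2* = 5 + 2/3·158/14 = 12.5238.
Expenditure on x_1: 4·16.1667 = 64.6667; share = 0.2694.

share on x_1 = 0.2694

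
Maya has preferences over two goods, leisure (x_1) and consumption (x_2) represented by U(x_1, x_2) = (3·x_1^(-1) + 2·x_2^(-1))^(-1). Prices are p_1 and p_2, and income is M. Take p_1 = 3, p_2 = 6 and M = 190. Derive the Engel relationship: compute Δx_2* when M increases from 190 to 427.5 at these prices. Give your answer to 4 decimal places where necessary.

MRS = MU_x_1/MU_x_2 = (3/2)·(x_2/x_1)^(2). Set equal to p_1/p_2.
Solve for the ratio: x_2/x_1 = [(2/3)·p_1/p_2]^(0.5).
With the ratio pinned down, the budget gives x_1* = M/(p_1 + p_2·(x_2/x_1)) and x_2* = (x_2/x_1)·x_1*.
Numerically x_2/x_1 = 0.57735, so x_1* = 190/(3 + 6·0.57735) = 29.3931 and x_2* = 0.57735·29.3931 = 16.9701.
At M' = 427.5: x_2* = 38.1828. Change: 38.1828 − 16.9701 = 21.2126.

Δx_2* = 21.2126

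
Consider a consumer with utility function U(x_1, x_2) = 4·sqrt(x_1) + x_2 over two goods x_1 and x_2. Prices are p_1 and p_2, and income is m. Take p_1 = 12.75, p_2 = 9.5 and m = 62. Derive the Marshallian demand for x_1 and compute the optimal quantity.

Solve: √x_1 = 2·p_2/p_1, so x_1*(p_1,p_2) = (2·p_2/p_1)², and x_2* = (m − p_1·x_1*)/p_2.
Plugging in: x_1* = (2·9.5/12.75)² = 2.2207.

x_1* = 2.2207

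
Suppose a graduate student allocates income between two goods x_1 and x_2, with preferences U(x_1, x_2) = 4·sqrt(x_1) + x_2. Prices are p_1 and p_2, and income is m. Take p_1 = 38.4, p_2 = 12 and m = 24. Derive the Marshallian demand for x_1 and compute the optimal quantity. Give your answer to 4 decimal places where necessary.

x_1* = 0.3906

Utility is quasi-linear in x_2; the FOC for x_1 is 2/√x_1 = p_1/p_2.
Solve: √x_1 = 2·p_2/p_1, so x_1*(p_1,p_2) = (2·p_2/p_1)², and x_2* = (m − p_1·x_1*)/p_2.
Plugging in: x_1* = (2·12/38.4)² = 0.3906.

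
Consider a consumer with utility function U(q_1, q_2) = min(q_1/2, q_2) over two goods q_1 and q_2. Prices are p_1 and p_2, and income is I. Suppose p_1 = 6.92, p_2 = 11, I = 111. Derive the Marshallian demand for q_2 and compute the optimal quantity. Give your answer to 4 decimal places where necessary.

With perfect complements, no substitution: consume in ratio q_1:q_2 = 2:1.
Budget: p_1·q_1 + p_2·(1/2)·q_1 = I, so (2·p_1 + p_2)·q_1 = 2·I.
Demand: q_1*(p_1,p_2,I) = 2·I/(2·p_1 + p_2), q_2* = I/(2·p_1 + p_2).
Here 2·6.92 + 11 = 24.84, giving q_2* = 4.4686.

q_2* = 4.4686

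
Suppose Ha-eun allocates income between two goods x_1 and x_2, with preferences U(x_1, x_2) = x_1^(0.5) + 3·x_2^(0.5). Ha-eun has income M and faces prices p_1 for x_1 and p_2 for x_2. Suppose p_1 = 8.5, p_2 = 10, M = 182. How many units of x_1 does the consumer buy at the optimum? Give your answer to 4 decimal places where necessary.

From the CES first-order condition, (1/3)·(x_2/x_1)^(0.5) = p_1/p_2.
Solve for the ratio: x_2/x_1 = [3·p_1/p_2]^(2).
Substitute x_2 = (x_2/x_1)·x_1 into the budget: x_1* = M/(p_1 + p_2·(x_2/x_1)).
Numerically x_2/x_1 = 6.5025, so x_1* = 182/(8.5 + 10·6.5025) = 2.4753.

x_1* = 2.4753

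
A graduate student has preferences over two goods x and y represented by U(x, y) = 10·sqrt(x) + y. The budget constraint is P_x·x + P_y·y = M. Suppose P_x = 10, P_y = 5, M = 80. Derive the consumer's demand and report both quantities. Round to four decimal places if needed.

x* = 6.25, y* = 3.5

MU_x = 5/√x, MU_y = 1. Tangency: 5/√x = P_x/P_y.
Thus x* = (5·P_y/P_x)² — independent of M — with the rest of income spent on y.
Plugging in: x* = (5·5/10)² = 6.25, y* = 3.5.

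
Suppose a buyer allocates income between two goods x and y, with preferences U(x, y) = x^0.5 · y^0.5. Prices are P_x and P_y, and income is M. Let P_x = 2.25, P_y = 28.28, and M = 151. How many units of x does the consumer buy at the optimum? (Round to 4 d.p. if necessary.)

The MRS is y/x. Set MRS = P_x/P_y.
So 0.5·P_y·y = 0.5·P_x·x; combined with the budget, a share 0.5 of income goes to x.
Demand: x*(P_x,P_y,M) = 0.5·M/P_x and y* = 0.5·M/P_y.
At P_x=2.25, P_y=28.28, M=151: x* = 0.5·151/2.25 = 33.5556.

x* = 33.5556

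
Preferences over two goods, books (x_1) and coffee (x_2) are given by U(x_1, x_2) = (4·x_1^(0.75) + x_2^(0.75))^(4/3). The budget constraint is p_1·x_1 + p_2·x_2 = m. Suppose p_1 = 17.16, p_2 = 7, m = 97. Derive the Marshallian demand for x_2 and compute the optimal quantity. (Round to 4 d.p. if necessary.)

With the ratio pinned down, the budget gives x_1* = m/(p_1 + p_2·(x_2/x_1)) and x_2* = (x_2/x_1)·x_1*.
Numerically x_2/x_1 = 0.141071, so x_1* = 97/(17.16 + 7·0.141071) = 5.3451 and x_2* = 0.141071·5.3451 = 0.754.

x_2* = 0.754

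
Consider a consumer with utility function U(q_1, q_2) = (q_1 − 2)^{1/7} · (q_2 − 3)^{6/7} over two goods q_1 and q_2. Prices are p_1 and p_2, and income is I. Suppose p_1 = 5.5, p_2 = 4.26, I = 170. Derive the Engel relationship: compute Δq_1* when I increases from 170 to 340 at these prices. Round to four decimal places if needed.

Δq_1* = 4.4156

MRS = (1/6)·(q_2−3)/(q_1−2). Tangency with p_1/p_2 gives q_2−3 = 6·(p_1/p_2)·(q_1−2).
Substituting into the budget: q_1* = 2 + 1/7·(I − 2·p_1 − 3·p_2)/p_1, and q_2* = 3 + 6/7·(…)/p_2.
Discretionary income = 170 − 2·5.5 − 3·4.26 = 146.22; q_1* = 2 + 1/7·146.22/5.5 = 5.7979.
At I' = 340: q_1* = 10.2135. Change: 10.2135 − 5.7979 = 4.4156.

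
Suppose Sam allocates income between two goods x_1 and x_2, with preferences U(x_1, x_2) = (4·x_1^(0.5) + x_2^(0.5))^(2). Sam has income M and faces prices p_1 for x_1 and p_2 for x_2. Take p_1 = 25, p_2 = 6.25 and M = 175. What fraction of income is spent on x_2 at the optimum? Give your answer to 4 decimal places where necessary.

MU_x_1 ∝ 4·x_1^(-0.5), MU_x_2 ∝ x_2^(-0.5), so MRS = 4·(x_2/x_1)^(0.5) = p_1/p_2.
Hence x_2/x_1 = ((1/4)·p_1/p_2)^(1/(0.5)), i.e. raised to the 2 power.
With the ratio pinned down, the budget gives x_1* = M/(p_1 + p_2·(x_2/x_1)) and x_2* = (x_2/x_1)·x_1*.
Numerically x_2/x_1 = 1, so x_1* = 175/(25 + 6.25·1) = 5.6 and x_2* = 1·5.6 = 5.6.
Expenditure on x_2: 6.25·5.6 = 35; share = 0.2.

share on x_2 = 0.2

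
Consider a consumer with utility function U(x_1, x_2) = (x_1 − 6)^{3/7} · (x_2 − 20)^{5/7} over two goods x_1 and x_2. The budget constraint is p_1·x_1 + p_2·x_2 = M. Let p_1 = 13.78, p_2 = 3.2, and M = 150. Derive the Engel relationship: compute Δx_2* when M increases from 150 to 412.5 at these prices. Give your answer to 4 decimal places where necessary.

MRS = (3/5)·(x_2−20)/(x_1−6). Tangency with p_1/p_2 gives x_2−20 = (5/3)·(p_1/p_2)·(x_1−6).
Substituting into the budget: x_1* = 6 + 0.375·(M − 6·p_1 − 20·p_2)/p_1, and x_2* = 20 + 0.625·(…)/p_2.
Discretionary income = 150 − 6·13.78 − 20·3.2 = 3.32; x_2* = 20 + 0.625·3.32/3.2 = 20.6484.
At M' = 412.5: x_2* = 71.918. Change: 71.918 − 20.6484 = 51.2695.

Δx_2* = 51.2695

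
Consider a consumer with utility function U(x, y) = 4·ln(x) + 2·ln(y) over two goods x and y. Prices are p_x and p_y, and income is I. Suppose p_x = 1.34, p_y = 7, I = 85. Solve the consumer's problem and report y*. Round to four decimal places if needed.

y* = 4.0476

Tangency: MRS = 2·y/x = p_x/p_y.
Rearranging, p_y·y = (1/2)·p_x·x. Substituting into the budget gives p_x·x·(1 + (1/2)) = I.
Demand: x*(p_x,p_y,I) = 2/3·I/p_x and y* = 1/3·I/p_y.
At p_x=1.34, p_y=7, I=85: y* = 1/3·85/7 = 4.0476.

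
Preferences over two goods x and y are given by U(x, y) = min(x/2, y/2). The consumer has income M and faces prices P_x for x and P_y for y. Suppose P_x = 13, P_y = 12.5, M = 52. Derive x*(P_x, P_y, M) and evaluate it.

With perfect complements, no substitution: consume in ratio x:y = 2:2.
Budget: P_x·x + P_y·x = M, so (2·P_x + 2·P_y)·x = 2·M.
Demand: x*(P_x,P_y,M) = 2·M/(2·P_x + 2·P_y), y* = 2·M/(2·P_x + 2·P_y).
Here 2·13 + 2·12.5 = 51, giving x* = 2.0392.

x* = 2.0392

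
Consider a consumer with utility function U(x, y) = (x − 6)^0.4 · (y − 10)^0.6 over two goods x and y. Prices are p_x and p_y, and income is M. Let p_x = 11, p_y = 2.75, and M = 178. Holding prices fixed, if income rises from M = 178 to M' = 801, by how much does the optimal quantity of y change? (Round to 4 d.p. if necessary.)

Δy* = 135.9273

Let x' = x−6, y' = y−10. MRS = (2/3)·y'/x' = p_x/p_y.
Substituting into the budget: x* = 6 + 0.4·(M − 6·p_x − 10·p_y)/p_x, and y* = 10 + 0.6·(…)/p_y.
Discretionary income = 178 − 6·11 − 10·2.75 = 84.5; y* = 10 + 0.6·84.5/2.75 = 28.4364.
At M' = 801: y* = 164.3636. Change: 164.3636 − 28.4364 = 135.9273.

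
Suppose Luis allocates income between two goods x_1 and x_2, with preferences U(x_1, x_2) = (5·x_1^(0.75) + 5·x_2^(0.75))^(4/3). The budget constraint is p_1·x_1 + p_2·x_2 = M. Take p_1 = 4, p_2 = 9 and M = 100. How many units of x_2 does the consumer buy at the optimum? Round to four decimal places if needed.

x_2* = 0.8967

MRS = MU_x_1/MU_x_2 = (x_2/x_1)^(0.25). Set equal to p_1/p_2.
Hence x_2/x_1 = (p_1/p_2)^(1/(0.25)), i.e. raised to the 4 power.
With the ratio pinned down, the budget gives x_1* = M/(p_1 + p_2·(x_2/x_1)) and x_2* = (x_2/x_1)·x_1*.
Numerically x_2/x_1 = 0.039018, so x_1* = 100/(4 + 9·0.039018) = 22.9823 and x_2* = 0.039018·22.9823 = 0.8967.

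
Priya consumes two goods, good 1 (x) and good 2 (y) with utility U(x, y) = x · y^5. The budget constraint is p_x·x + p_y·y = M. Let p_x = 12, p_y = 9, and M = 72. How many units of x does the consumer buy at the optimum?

MU_x/MU_y = (y)/(5·x); tangency sets this equal to p_x/p_y.
Rearranging, p_y·y = 5·p_x·x. Substituting into the budget gives p_x·x·(1 + 5) = M.
Demand: x*(p_x,p_y,M) = 1/6·M/p_x and y* = 5/6·M/p_y.
At p_x=12, p_y=9, M=72: x* = 1/6·72/12 = 1.

x* = 1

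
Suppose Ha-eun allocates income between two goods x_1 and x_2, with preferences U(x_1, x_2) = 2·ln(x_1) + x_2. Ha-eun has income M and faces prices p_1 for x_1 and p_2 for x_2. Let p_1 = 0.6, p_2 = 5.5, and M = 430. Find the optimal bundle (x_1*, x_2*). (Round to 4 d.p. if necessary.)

MU_x_1 = 2/x_1, MU_x_2 = 1. Tangency: 2/x_1 = p_1/p_2.
So x_1*(p_1,p_2) = 2·p_2/p_1, independent of income; and x_2* = (M − 2·p_2)/p_2.
At the given prices: x_1* = 2·5.5/0.6 = 18.3333, and x_2* = 76.1818.

x_1* = 18.3333, x_2* = 76.1818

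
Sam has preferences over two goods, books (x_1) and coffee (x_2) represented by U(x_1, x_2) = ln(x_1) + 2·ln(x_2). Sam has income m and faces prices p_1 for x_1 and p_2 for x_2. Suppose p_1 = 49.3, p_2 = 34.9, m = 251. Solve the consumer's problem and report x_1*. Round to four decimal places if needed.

x_1* = 1.6971

Tangency: MRS = (1/2)·x_2/x_1 = p_1/p_2.
So p_2·x_2 = 2·p_1·x_1; combined with the budget, a share 1/3 of income goes to x_1.
Demand: x_1*(p_1,p_2,m) = 1/3·m/p_1 and x_2* = 2/3·m/p_2.
At p_1=49.3, p_2=34.9, m=251: x_1* = 1/3·251/49.3 = 1.6971.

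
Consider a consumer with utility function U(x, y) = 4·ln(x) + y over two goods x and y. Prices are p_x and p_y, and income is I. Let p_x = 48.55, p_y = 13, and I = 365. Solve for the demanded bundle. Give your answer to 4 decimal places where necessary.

x* = 1.0711, y* = 24.0769

At the given prices: x* = 4·13/48.55 = 1.0711, and y* = 24.0769.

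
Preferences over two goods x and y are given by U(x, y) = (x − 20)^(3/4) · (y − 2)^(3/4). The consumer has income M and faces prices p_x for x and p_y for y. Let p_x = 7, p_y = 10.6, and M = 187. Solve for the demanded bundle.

x* = 21.8429, y* = 3.217

Discretionary income = 187 − 20·7 − 2·10.6 = 25.8; x* = 20 + 0.5·25.8/7 = 21.8429; y* = 2 + 0.5·25.8/10.6 = 3.217.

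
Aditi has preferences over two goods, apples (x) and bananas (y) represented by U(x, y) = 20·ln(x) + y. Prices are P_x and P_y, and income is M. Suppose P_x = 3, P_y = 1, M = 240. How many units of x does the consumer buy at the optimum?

x* = 6.6667

Set MRS = P_x/P_y: (20/x)/1 = P_x/P_y.
So x*(P_x,P_y) = 20·P_y/P_x, independent of income; and y* = (M − 20·P_y)/P_y.
At the given prices: x* = 20·1/3 = 6.6667.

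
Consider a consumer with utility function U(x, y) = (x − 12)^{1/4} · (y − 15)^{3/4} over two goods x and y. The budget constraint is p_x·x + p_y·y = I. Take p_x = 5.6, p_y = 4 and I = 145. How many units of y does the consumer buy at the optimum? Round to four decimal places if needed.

This is Cobb-Douglas in (x−12, y−15): tangency gives 0.25·p_y·(y−15) = 0.75·p_x·(x−12).
Substituting into the budget: x* = 12 + 0.25·(I − 12·p_x − 15·p_y)/p_x, and y* = 15 + 0.75·(…)/p_y.
Discretionary income = 145 − 12·5.6 − 15·4 = 17.8; y* = 15 + 0.75·17.8/4 = 18.3375.

y* = 18.3375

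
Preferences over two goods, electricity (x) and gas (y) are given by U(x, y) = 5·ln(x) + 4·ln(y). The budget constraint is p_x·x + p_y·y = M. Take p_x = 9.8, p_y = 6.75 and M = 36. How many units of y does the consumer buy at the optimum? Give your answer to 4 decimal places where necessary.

Tangency: MRS = (5/4)·y/x = p_x/p_y.
Rearranging, p_y·y = (4/5)·p_x·x. Substituting into the budget gives p_x·x·(1 + (4/5)) = M.
Demand: x*(p_x,p_y,M) = 5/9·M/p_x and y* = 4/9·M/p_y.
At p_x=9.8, p_y=6.75, M=36: y* = 4/9·36/6.75 = 2.3704.

y* = 2.3704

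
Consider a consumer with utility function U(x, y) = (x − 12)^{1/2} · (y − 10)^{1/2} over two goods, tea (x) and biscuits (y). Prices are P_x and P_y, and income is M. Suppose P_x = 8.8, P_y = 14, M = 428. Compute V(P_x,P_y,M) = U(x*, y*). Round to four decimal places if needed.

Let x' = x−12, y' = y−10. MRS = y'/x' = P_x/P_y.
Substituting into the budget: x* = 12 + 0.5·(M − 12·P_x − 10·P_y)/P_x, and y* = 10 + 0.5·(…)/P_y.
Discretionary income = 428 − 12·8.8 − 10·14 = 182.4; x* = 12 + 0.5·182.4/8.8 = 22.3636; y* = 10 + 0.5·182.4/14 = 16.5143.
Utility at the optimum: U(22.3636, 16.5143) = 8.2165.

V = 8.2165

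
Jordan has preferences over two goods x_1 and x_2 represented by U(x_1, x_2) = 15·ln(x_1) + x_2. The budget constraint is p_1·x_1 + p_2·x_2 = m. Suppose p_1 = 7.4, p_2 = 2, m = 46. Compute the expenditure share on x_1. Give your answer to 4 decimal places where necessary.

share on x_1 = 0.6522

MU_x_1 = 15/x_1, MU_x_2 = 1. Tangency: 15/x_1 = p_1/p_2.
So x_1*(p_1,p_2) = 15·p_2/p_1, independent of income; and x_2* = (m − 15·p_2)/p_2.
At the given prices: x_1* = 15·2/7.4 = 4.0541, and x_2* = 8.
Expenditure on x_1: 7.4·4.0541 = 30; share = 0.6522.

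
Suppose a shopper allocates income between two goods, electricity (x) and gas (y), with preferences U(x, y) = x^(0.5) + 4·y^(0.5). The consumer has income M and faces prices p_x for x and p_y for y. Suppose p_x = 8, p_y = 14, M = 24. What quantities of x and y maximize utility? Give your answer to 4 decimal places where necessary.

Numerically y/x = 5.22449, so x* = 24/(8 + 14·5.22449) = 0.2958 and y* = 5.22449·0.2958 = 1.5453.

x* = 0.2958, y* = 1.5453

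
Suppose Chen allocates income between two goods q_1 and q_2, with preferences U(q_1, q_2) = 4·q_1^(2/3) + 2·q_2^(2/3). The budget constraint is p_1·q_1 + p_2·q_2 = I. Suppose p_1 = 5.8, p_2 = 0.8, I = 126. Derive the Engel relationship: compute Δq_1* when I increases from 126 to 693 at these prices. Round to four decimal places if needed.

MRS = MU_q_1/MU_q_2 = 2·(q_2/q_1)^(1/3). Set equal to p_1/p_2.
Solve for the ratio: q_2/q_1 = [(1/2)·p_1/p_2]^(3).
Substitute q_2 = (q_2/q_1)·q_1 into the budget: q_1* = I/(p_1 + p_2·(q_2/q_1)).
Numerically q_2/q_1 = 47.634766, so q_1* = 126/(5.8 + 0.8·47.634766) = 2.8696.
At I' = 693: q_1* = 15.7831. Change: 15.7831 − 2.8696 = 12.9134.

Δq_1* = 12.9134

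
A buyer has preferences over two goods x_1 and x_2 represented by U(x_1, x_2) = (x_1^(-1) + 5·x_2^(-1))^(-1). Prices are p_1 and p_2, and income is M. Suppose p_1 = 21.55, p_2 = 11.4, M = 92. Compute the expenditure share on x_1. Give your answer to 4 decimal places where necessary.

With the ratio pinned down, the budget gives x_1* = M/(p_1 + p_2·(x_2/x_1)) and x_2* = (x_2/x_1)·x_1*.
Numerically x_2/x_1 = 3.074371, so x_1* = 92/(21.55 + 11.4·3.074371) = 1.6255 and x_2* = 3.074371·1.6255 = 4.9974.
Expenditure on x_1: 21.55·1.6255 = 35.0296; share = 0.3808.

share on x_1 = 0.3808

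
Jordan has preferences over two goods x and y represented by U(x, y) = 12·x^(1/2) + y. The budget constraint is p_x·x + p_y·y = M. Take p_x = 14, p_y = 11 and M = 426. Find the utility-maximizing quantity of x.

x* = 22.2245

Set MRS = p_x/p_y: 6·x^(−1/2) = p_x/p_y.
Solve: √x = 6·p_y/p_x, so x*(p_x,p_y) = (6·p_y/p_x)², and y* = (M − p_x·x*)/p_y.
Plugging in: x* = (6·11/14)² = 22.2245.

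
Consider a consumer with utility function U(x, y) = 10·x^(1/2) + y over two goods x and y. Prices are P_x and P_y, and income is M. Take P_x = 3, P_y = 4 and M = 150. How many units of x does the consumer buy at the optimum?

Set MRS = P_x/P_y: 5·x^(−1/2) = P_x/P_y.
Solve: √x = 5·P_y/P_x, so x*(P_x,P_y) = (5·P_y/P_x)², and y* = (M − P_x·x*)/P_y.
Plugging in: x* = (5·4/3)² = 44.4444.

x* = 44.4444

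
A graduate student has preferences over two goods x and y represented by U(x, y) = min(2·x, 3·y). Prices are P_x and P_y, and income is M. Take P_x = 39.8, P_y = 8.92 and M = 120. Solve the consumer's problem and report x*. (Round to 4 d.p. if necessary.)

With perfect complements, no substitution: consume in ratio x:y = 3:2.
Budget: P_x·x + P_y·(2/3)·x = M, so (3·P_x + 2·P_y)·x = 3·M.
Demand: x*(P_x,P_y,M) = 3·M/(3·P_x + 2·P_y), y* = 2·M/(3·P_x + 2·P_y).
Here 3·39.8 + 2·8.92 = 137.24, giving x* = 2.6231.

x* = 2.6231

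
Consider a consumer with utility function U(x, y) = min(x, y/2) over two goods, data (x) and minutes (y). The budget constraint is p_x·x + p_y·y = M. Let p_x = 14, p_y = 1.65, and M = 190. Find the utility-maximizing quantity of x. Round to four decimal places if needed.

Demand: x*(p_x,p_y,M) = M/(p_x + 2·p_y), y* = 2·M/(p_x + 2·p_y).
Here 14 + 2·1.65 = 17.3, giving x* = 10.9827.

x* = 10.9827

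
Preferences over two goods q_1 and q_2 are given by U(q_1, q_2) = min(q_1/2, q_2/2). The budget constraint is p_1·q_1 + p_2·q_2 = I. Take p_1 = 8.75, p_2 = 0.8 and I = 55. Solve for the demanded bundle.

q_1* = 5.7592, q_2* = 5.7592

Leontief preferences: the optimum is at the kink where q_1/2 = q_2/2, i.e. q_2 = q_1.
Budget: p_1·q_1 + p_2·q_1 = I, so (2·p_1 + 2·p_2)·q_1 = 2·I.
Demand: q_1*(p_1,p_2,I) = 2·I/(2·p_1 + 2·p_2), q_2* = 2·I/(2·p_1 + 2·p_2).
Here 2·8.75 + 2·0.8 = 19.1, giving q_1* = 5.7592 and q_2* = 5.7592.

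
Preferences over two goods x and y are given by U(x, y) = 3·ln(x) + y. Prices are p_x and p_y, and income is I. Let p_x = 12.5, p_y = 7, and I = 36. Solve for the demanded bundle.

MU_x = 3/x, MU_y = 1. Tangency: 3/x = p_x/p_y.
So x*(p_x,p_y) = 3·p_y/p_x, independent of income; and y* = (I − 3·p_y)/p_y.
At the given prices: x* = 3·7/12.5 = 1.68, and y* = 2.1429.

x* = 1.68, y* = 2.1429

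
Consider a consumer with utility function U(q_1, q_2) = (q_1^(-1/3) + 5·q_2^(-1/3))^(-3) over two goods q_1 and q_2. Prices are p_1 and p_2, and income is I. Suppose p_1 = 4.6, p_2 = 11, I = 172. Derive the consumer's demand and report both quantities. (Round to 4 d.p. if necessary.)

q_1* = 7.2492, q_2* = 12.6049

MRS = MU_q_1/MU_q_2 = (1/5)·(q_2/q_1)^(4/3). Set equal to p_1/p_2.
Solve for the ratio: q_2/q_1 = [5·p_1/p_2]^(0.75).
Substitute q_2 = (q_2/q_1)·q_1 into the budget: q_1* = I/(p_1 + p_2·(q_2/q_1)).
Numerically q_2/q_1 = 1.738807, so q_1* = 172/(4.6 + 11·1.738807) = 7.2492 and q_2* = 1.738807·7.2492 = 12.6049.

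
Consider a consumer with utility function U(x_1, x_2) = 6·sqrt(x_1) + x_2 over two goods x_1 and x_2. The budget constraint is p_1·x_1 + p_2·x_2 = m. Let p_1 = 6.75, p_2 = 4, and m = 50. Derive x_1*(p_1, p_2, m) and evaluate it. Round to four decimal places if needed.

x_1* = 3.1605

Thus x_1* = (3·p_2/p_1)² — independent of m — with the rest of income spent on x_2.
Plugging in: x_1* = (3·4/6.75)² = 3.1605.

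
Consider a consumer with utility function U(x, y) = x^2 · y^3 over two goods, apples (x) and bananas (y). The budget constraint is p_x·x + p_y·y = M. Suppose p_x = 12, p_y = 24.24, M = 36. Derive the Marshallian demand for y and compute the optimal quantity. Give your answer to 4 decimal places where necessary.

y* = 0.8911

The MRS is (2/3)·y/x. Set MRS = p_x/p_y.
So 2·p_y·y = 3·p_x·x; combined with the budget, a share 0.4 of income goes to x.
Demand: x*(p_x,p_y,M) = 0.4·M/p_x and y* = 0.6·M/p_y.
At p_x=12, p_y=24.24, M=36: y* = 0.6·36/24.24 = 0.8911.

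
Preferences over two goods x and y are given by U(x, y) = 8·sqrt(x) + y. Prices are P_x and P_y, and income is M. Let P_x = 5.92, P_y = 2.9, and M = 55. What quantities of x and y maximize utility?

MU_x = 4/√x, MU_y = 1. Tangency: 4/√x = P_x/P_y.
Solve: √x = 4·P_y/P_x, so x*(P_x,P_y) = (4·P_y/P_x)², and y* = (M − P_x·x*)/P_y.
Plugging in: x* = (4·2.9/5.92)² = 3.8395, y* = 11.1277.

x* = 3.8395, y* = 11.1277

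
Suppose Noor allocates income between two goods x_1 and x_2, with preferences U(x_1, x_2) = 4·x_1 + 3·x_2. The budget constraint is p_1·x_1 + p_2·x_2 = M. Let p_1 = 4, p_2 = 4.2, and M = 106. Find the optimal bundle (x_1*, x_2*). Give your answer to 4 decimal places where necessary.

x_1* = 26.5, x_2* = 0

Perfect substitutes: compare marginal utility per dollar. 4/p_1 vs 3/p_2 → 1 vs 0.7143.
x_1 gives more utility per dollar, so spend all income on x_1: x_1* = M/p_1, x_2* = 0.
Numerically: x_1* = 26.5, x_2* = 0.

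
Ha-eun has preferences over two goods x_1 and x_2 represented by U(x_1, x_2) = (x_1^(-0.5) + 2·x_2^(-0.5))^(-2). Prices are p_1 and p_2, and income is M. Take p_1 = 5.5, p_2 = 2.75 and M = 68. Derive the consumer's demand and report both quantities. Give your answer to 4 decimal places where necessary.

x_1* = 5.4708, x_2* = 13.7856

MU_x_1 ∝ x_1^(-1.5), MU_x_2 ∝ 2·x_2^(-1.5), so MRS = (1/2)·(x_2/x_1)^(1.5) = p_1/p_2.
Hence x_2/x_1 = (2·p_1/p_2)^(1/(1.5)), i.e. raised to the 2/3 power.
Substitute x_2 = (x_2/x_1)·x_1 into the budget: x_1* = M/(p_1 + p_2·(x_2/x_1)).
Numerically x_2/x_1 = 2.519842, so x_1* = 68/(5.5 + 2.75·2.519842) = 5.4708 and x_2* = 2.519842·5.4708 = 13.7856.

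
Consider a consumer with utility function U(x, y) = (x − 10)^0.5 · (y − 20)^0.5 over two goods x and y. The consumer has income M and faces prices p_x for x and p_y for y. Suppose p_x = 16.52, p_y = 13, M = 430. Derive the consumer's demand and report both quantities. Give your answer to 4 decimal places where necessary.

x* = 10.1453, y* = 20.1846

MRS = (y−20)/(x−10). Tangency with p_x/p_y gives y−20 = (p_x/p_y)·(x−10).
After buying the subsistence bundle (10, 20), a share 0.5 of the remaining income goes to x: x* = 10 + 0.5·(M − 10p_x − 20p_y)/p_x.
Discretionary income = 430 − 10·16.52 − 20·13 = 4.8; x* = 10 + 0.5·4.8/16.52 = 10.1453; y* = 20 + 0.5·4.8/13 = 20.1846.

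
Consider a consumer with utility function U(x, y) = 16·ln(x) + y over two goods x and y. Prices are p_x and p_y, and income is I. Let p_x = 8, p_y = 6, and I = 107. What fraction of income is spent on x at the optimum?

MU_x = 16/x, MU_y = 1. Tangency: 16/x = p_x/p_y.
So x*(p_x,p_y) = 16·p_y/p_x, independent of income; and y* = (I − 16·p_y)/p_y.
At the given prices: x* = 16·6/8 = 12, and y* = 1.8333.
Expenditure on x: 8·12 = 96; share = 0.8972.

share on x = 0.8972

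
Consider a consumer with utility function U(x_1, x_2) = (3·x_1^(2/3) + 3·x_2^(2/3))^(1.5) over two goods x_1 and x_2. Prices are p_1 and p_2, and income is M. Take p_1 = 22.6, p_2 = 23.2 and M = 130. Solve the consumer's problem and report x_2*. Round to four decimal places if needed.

x_2* = 2.7283

From the CES first-order condition, (x_2/x_1)^(1/3) = p_1/p_2.
Solve for the ratio: x_2/x_1 = [p_1/p_2]^(3).
With the ratio pinned down, the budget gives x_1* = M/(p_1 + p_2·(x_2/x_1)) and x_2* = (x_2/x_1)·x_1*.
Numerically x_2/x_1 = 0.924403, so x_1* = 130/(22.6 + 23.2·0.924403) = 2.9514 and x_2* = 0.924403·2.9514 = 2.7283.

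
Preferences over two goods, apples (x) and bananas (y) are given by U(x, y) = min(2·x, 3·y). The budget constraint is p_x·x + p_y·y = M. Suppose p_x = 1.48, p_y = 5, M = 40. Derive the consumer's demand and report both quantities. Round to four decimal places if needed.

x* = 8.3102, y* = 5.5402

Leontief preferences: the optimum is at the kink where x/3 = y/2, i.e. y = (2/3)·x.
Budget: p_x·x + p_y·(2/3)·x = M, so (3·p_x + 2·p_y)·x = 3·M.
Demand: x*(p_x,p_y,M) = 3·M/(3·p_x + 2·p_y), y* = 2·M/(3·p_x + 2·p_y).
Here 3·1.48 + 2·5 = 14.44, giving x* = 8.3102 and y* = 5.5402.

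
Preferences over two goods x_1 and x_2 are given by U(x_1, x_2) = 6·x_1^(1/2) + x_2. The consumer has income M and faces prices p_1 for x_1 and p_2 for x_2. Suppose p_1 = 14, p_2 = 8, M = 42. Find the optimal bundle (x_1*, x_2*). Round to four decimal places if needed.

x_1* = 2.9388, x_2* = 0.1071

MU_x_1 = 3/√x_1, MU_x_2 = 1. Tangency: 3/√x_1 = p_1/p_2.
Solve: √x_1 = 3·p_2/p_1, so x_1*(p_1,p_2) = (3·p_2/p_1)², and x_2* = (M − p_1·x_1*)/p_2.
Plugging in: x_1* = (3·8/14)² = 2.9388, x_2* = 0.1071.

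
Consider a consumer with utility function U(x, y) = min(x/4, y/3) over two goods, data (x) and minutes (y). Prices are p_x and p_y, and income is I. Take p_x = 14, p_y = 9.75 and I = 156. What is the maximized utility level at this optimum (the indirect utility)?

Here 4·14 + 3·9.75 = 85.25, giving x* = 7.3196 and y* = 5.4897.
Utility at the optimum: U(7.3196, 5.4897) = 1.8299.

V = 1.8299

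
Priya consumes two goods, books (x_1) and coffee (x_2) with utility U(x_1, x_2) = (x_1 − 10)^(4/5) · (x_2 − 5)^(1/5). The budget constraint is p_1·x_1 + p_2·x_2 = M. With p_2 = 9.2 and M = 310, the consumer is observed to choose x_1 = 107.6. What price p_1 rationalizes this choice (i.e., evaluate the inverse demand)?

p_1 = 2

MRS = 4·(x_2−5)/(x_1−10). Tangency with p_1/p_2 gives x_2−5 = (1/4)·(p_1/p_2)·(x_1−10).
After buying the subsistence bundle (10, 5), a share 0.8 of the remaining income goes to x_1: x_1* = 10 + 0.8·(M − 10p_1 − 5p_2)/p_1.
Set x_1* = 107.6 in the demand function and solve for p_1: p_1 = 2.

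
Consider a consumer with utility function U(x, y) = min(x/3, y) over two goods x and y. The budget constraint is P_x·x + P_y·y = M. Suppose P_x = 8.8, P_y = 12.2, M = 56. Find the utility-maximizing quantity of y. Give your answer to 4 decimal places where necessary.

y* = 1.4508

With perfect complements, no substitution: consume in ratio x:y = 3:1.
Budget: P_x·x + P_y·(1/3)·x = M, so (3·P_x + P_y)·x = 3·M.
Demand: x*(P_x,P_y,M) = 3·M/(3·P_x + P_y), y* = M/(3·P_x + P_y).
Here 3·8.8 + 12.2 = 38.6, giving y* = 1.4508.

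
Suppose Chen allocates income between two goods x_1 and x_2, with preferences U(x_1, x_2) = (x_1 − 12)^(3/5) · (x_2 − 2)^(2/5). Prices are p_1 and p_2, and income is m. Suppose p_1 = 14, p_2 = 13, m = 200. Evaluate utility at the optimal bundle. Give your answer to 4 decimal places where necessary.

V = 0.2252

After buying the subsistence bundle (12, 2), a share 0.6 of the remaining income goes to x_1: x_1* = 12 + 0.6·(m − 12p_1 − 2p_2)/p_1.
Discretionary income = 200 − 12·14 − 2·13 = 6; x_1* = 12 + 0.6·6/14 = 12.2571; x_2* = 2 + 0.4·6/13 = 2.1846.
Utility at the optimum: U(12.2571, 2.1846) = 0.2252.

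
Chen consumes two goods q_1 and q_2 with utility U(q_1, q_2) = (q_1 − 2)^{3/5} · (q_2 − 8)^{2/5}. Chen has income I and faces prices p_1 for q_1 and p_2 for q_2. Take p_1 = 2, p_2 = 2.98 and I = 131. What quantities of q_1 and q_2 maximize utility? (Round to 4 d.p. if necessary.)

MRS = (3/2)·(q_2−8)/(q_1−2). Tangency with p_1/p_2 gives q_2−8 = (2/3)·(p_1/p_2)·(q_1−2).
After buying the subsistence bundle (2, 8), a share 0.6 of the remaining income goes to q_1: q_1* = 2 + 0.6·(I − 2p_1 − 8p_2)/p_1.
Discretionary income = 131 − 2·2 − 8·2.98 = 103.16; q_1* = 2 + 0.6·103.16/2 = 32.948; q_2* = 8 + 0.4·103.16/2.98 = 21.847.

q_1* = 32.948, q_2* = 21.847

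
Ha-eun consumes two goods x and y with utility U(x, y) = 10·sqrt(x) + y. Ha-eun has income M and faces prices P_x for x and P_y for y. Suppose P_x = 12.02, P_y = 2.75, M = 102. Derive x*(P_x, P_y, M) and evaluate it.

x* = 1.3086

Set MRS = P_x/P_y: 5·x^(−1/2) = P_x/P_y.
Thus x* = (5·P_y/P_x)² — independent of M — with the rest of income spent on y.
Plugging in: x* = (5·2.75/12.02)² = 1.3086.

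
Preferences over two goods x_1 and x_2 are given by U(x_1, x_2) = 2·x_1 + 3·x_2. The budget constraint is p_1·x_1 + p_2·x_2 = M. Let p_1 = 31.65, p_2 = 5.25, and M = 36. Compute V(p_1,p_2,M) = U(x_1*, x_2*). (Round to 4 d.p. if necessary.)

Perfect substitutes: compare marginal utility per dollar. 2/p_1 vs 3/p_2 → 0.0632 vs 0.5714.
x_2 gives more utility per dollar, so spend all income on x_2: x_2* = M/p_2, x_1* = 0.
Numerically: x_1* = 0, x_2* = 6.8571.
Utility at the optimum: U(0, 6.8571) = 20.5714.

V = 20.5714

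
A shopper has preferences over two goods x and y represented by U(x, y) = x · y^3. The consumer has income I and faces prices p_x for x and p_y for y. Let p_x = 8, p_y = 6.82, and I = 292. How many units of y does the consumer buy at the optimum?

y* = 32.1114

Demand: x*(p_x,p_y,I) = 0.25·I/p_x and y* = 0.75·I/p_y.
At p_x=8, p_y=6.82, I=292: y* = 0.75·292/6.82 = 32.1114.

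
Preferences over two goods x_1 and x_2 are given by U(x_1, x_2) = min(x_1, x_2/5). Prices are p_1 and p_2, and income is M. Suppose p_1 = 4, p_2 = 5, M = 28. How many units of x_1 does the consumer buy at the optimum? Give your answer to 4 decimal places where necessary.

x_1* = 0.9655

Leontief preferences: the optimum is at the kink where x_1/1 = x_2/5, i.e. x_2 = 5·x_1.
Budget: p_1·x_1 + p_2·5·x_1 = M, so (p_1 + 5·p_2)·x_1 = M.
Demand: x_1*(p_1,p_2,M) = M/(p_1 + 5·p_2), x_2* = 5·M/(p_1 + 5·p_2).
Here 4 + 5·5 = 29, giving x_1* = 0.9655.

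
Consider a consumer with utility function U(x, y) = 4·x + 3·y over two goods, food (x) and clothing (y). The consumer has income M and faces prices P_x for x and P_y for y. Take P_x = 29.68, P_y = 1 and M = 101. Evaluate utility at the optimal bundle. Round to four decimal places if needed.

Perfect substitutes: compare marginal utility per dollar. 4/P_x vs 3/P_y → 0.1348 vs 3.
y gives more utility per dollar, so spend all income on y: y* = M/P_y, x* = 0.
Numerically: x* = 0, y* = 101.
Utility at the optimum: U(0, 101) = 303.

V = 303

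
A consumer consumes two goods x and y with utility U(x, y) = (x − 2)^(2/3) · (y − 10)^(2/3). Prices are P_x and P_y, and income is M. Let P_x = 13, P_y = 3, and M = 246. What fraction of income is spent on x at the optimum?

Let x' = x−2, y' = y−10. MRS = y'/x' = P_x/P_y.
After buying the subsistence bundle (2, 10), a share 0.5 of the remaining income goes to x: x* = 2 + 0.5·(M − 2P_x − 10P_y)/P_x.
Discretionary income = 246 − 2·13 − 10·3 = 190; x* = 2 + 0.5·190/13 = 9.3077; y* = 10 + 0.5·190/3 = 41.6667.
Expenditure on x: 13·9.3077 = 121; share = 0.4919.

share on x = 0.4919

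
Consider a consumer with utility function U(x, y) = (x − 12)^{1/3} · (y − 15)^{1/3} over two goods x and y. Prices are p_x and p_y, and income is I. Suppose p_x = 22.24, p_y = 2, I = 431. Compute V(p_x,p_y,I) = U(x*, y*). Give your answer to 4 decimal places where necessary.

Substituting into the budget: x* = 12 + 0.5·(I − 12·p_x − 15·p_y)/p_x, and y* = 15 + 0.5·(…)/p_y.
Discretionary income = 431 − 12·22.24 − 15·2 = 134.12; x* = 12 + 0.5·134.12/22.24 = 15.0153; y* = 15 + 0.5·134.12/2 = 48.53.
Utility at the optimum: U(15.0153, 48.53) = 4.6586.

V = 4.6586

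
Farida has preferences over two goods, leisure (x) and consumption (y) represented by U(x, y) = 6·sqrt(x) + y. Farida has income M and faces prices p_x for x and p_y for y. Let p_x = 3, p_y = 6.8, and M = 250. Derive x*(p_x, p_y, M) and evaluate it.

Utility is quasi-linear in y; the FOC for x is 3/√x = p_x/p_y.
Thus x* = (3·p_y/p_x)² — independent of M — with the rest of income spent on y.
Plugging in: x* = (3·6.8/3)² = 46.24.

x* = 46.24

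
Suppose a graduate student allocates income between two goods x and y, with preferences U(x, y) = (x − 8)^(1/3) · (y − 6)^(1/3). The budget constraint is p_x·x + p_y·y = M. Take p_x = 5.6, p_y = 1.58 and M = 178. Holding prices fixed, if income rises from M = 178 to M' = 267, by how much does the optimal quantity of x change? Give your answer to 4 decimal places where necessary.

Δx* = 7.9464

This is Cobb-Douglas in (x−8, y−6): tangency gives 1/3·p_y·(y−6) = 1/3·p_x·(x−8).
Substituting into the budget: x* = 8 + 0.5·(M − 8·p_x − 6·p_y)/p_x, and y* = 6 + 0.5·(…)/p_y.
Discretionary income = 178 − 8·5.6 − 6·1.58 = 123.72; x* = 8 + 0.5·123.72/5.6 = 19.0464.
At M' = 267: x* = 26.9929. Change: 26.9929 − 19.0464 = 7.9464.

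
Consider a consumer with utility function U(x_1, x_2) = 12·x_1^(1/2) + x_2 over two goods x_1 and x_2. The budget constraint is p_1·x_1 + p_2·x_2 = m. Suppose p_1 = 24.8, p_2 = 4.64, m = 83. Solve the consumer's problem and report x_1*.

Set MRS = p_1/p_2: 6·x_1^(−1/2) = p_1/p_2.
Solve: √x_1 = 6·p_2/p_1, so x_1*(p_1,p_2) = (6·p_2/p_1)², and x_2* = (m − p_1·x_1*)/p_2.
Plugging in: x_1* = (6·4.64/24.8)² = 1.2602.

x_1* = 1.2602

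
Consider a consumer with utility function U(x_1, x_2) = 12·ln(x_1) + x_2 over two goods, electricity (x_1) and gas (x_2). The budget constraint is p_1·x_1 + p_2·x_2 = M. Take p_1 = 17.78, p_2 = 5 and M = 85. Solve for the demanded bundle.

x_1* = 3.3746, x_2* = 5

MU_x_1 = 12/x_1, MU_x_2 = 1. Tangency: 12/x_1 = p_1/p_2.
So x_1*(p_1,p_2) = 12·p_2/p_1, independent of income; and x_2* = (M − 12·p_2)/p_2.
At the given prices: x_1* = 12·5/17.78 = 3.3746, and x_2* = 5.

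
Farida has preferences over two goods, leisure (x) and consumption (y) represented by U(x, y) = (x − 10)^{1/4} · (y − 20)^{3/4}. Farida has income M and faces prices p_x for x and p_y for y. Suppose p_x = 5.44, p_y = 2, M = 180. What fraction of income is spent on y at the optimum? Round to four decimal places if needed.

share on y = 0.5789

MRS = (1/3)·(y−20)/(x−10). Tangency with p_x/p_y gives y−20 = 3·(p_x/p_y)·(x−10).
After buying the subsistence bundle (10, 20), a share 0.25 of the remaining income goes to x: x* = 10 + 0.25·(M − 10p_x − 20p_y)/p_x.
Discretionary income = 180 − 10·5.44 − 20·2 = 85.6; x* = 10 + 0.25·85.6/5.44 = 13.9338; y* = 20 + 0.75·85.6/2 = 52.1.
Expenditure on y: 2·52.1 = 104.2; share = 0.5789.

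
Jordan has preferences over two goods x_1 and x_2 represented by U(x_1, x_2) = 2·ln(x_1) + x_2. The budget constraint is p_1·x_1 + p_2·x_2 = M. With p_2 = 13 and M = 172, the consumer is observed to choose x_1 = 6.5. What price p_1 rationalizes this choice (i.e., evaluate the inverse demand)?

p_1 = 4

MU_x_1 = 2/x_1, MU_x_2 = 1. Tangency: 2/x_1 = p_1/p_2.
So x_1*(p_1,p_2) = 2·p_2/p_1, independent of income; and x_2* = (M − 2·p_2)/p_2.
Set x_1* = 6.5 in the demand function and solve for p_1: p_1 = 4.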